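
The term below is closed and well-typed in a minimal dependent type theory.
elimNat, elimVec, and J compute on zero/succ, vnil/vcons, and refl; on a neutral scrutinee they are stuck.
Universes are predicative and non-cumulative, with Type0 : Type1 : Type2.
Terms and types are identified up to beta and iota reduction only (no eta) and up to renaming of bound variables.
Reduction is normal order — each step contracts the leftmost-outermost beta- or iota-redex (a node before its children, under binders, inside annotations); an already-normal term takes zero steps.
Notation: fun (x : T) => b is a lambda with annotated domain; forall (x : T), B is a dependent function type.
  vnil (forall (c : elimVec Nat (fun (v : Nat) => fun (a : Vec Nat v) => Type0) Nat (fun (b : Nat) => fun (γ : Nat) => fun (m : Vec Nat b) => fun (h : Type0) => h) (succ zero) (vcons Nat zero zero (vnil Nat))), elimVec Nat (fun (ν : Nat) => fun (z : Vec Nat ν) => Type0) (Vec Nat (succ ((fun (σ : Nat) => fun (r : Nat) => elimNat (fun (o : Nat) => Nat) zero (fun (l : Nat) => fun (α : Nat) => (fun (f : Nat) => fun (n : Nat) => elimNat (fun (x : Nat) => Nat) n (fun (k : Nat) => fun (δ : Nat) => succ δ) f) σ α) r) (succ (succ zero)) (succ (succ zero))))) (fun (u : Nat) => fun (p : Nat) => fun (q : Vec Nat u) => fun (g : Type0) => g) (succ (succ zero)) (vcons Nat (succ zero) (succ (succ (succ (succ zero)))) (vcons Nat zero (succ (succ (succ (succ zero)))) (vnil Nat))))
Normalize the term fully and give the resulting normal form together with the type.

reduced normal form:
  vnil (forall (c : Nat), Vec Nat (succ (succ (succ (succ (succ zero))))))
type:
  Vec (forall (c : Nat), Vec Nat (succ (succ (succ (succ (succ zero)))))) zero
observation: 44 normal-order steps separate the term from its normal form.


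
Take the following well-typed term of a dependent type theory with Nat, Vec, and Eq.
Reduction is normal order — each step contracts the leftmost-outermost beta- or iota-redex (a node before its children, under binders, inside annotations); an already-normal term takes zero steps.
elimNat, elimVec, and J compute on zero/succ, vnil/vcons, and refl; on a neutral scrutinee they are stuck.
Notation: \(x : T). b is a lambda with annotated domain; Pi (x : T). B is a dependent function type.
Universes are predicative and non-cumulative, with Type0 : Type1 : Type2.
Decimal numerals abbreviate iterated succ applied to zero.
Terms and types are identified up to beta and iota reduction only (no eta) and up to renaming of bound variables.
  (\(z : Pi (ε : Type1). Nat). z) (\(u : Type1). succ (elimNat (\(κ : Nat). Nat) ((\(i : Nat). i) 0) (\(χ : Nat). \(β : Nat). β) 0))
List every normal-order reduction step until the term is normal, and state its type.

normal-order reduction sequence:
  (\(z : Pi (ε : Type1). Nat). z) (\(u : Type1). succ (elimNat (\(κ : Nat). Nat) ((\(i : Nat). i) 0) (\(χ : Nat). \(β : Nat). β) 0))
  ~> \(z : Type1). succ (elimNat (\(ε : Nat). Nat) ((\(u : Nat). u) 0) (\(κ : Nat). \(i : Nat). i) 0)
  ~> \(z : Type1). succ ((\(ε : Nat). ε) 0)
  ~> \(z : Type1). 1
inferred type:
  Pi (z : Type1). Nat


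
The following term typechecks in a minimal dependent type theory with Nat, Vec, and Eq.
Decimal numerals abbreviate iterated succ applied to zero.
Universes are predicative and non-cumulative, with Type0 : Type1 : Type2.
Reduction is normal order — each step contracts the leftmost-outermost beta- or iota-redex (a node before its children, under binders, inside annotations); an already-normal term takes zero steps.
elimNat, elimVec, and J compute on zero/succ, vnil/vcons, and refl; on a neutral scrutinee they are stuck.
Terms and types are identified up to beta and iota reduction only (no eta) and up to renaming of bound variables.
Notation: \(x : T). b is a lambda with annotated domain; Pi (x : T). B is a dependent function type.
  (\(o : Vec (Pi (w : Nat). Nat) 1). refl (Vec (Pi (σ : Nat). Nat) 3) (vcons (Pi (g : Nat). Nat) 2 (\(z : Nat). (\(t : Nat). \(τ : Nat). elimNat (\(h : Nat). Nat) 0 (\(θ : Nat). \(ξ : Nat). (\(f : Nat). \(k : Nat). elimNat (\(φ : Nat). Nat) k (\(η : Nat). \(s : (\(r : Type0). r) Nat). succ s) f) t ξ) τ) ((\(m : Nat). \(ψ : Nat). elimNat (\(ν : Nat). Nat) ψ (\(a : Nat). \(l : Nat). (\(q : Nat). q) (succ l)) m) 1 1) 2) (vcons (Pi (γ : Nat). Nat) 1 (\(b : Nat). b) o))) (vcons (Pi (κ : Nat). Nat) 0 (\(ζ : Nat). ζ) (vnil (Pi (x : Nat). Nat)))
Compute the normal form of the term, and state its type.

resulting normal form:
  refl (Vec (Pi (o : Nat). Nat) 3) (vcons (Pi (w : Nat). Nat) 2 (\(σ : Nat). 4) (vcons (Pi (g : Nat). Nat) 1 (\(z : Nat). z) (vcons (Pi (t : Nat). Nat) 0 (\(τ : Nat). τ) (vnil (Pi (h : Nat). Nat)))))
inferred type:
  Eq (Vec (Pi (o : Nat). Nat) 3) (vcons (Pi (w : Nat). Nat) 2 (\(σ : Nat). 4) (vcons (Pi (g : Nat). Nat) 1 (\(z : Nat). z) (vcons (Pi (t : Nat). Nat) 0 (\(τ : Nat). τ) (vnil (Pi (h : Nat). Nat))))) (vcons (Pi (θ : Nat). Nat) 2 (\(ξ : Nat). 4) (vcons (Pi (f : Nat). Nat) 1 (\(k : Nat). k) (vcons (Pi (φ : Nat). Nat) 0 (\(η : Nat). η) (vnil (Pi (s : Nat). Nat)))))


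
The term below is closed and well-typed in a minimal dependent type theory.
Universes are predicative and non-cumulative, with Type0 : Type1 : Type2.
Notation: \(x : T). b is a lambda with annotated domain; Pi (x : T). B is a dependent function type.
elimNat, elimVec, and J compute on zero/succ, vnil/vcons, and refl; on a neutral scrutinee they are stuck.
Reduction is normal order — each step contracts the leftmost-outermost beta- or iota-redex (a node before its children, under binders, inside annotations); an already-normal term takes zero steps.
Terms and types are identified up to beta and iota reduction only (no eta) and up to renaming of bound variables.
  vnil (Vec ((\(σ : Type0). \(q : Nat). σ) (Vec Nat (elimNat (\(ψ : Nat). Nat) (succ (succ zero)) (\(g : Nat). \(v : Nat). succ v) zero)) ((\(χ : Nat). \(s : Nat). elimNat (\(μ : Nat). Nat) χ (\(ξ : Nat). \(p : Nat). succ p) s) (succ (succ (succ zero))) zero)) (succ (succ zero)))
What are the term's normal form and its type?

reduced normal form:
  vnil (Vec (Vec Nat (succ (succ zero))) (succ (succ zero)))
the term's type:
  Vec (Vec (Vec Nat (succ (succ zero))) (succ (succ zero))) zero


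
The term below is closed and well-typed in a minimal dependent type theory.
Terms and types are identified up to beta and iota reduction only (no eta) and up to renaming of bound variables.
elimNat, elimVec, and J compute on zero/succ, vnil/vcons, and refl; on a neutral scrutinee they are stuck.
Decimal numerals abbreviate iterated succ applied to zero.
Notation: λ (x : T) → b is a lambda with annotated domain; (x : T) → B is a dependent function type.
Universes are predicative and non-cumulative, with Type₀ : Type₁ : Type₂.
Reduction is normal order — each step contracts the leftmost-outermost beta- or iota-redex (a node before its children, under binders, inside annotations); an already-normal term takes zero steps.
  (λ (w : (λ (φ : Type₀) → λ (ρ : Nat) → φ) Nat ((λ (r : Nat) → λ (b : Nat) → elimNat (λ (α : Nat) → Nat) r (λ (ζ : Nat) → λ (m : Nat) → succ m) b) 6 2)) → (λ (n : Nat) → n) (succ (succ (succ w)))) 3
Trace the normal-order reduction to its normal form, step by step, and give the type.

normal-order reduction sequence:
  (λ (w : (λ (φ : Type₀) → λ (ρ : Nat) → φ) Nat ((λ (r : Nat) → λ (b : Nat) → elimNat (λ (α : Nat) → Nat) r (λ (ζ : Nat) → λ (m : Nat) → succ m) b) 6 2)) → (λ (n : Nat) → n) (succ (succ (succ w)))) 3
  ~> (λ (w : Nat) → w) 6
  ~> 6
the term's type:
  Nat


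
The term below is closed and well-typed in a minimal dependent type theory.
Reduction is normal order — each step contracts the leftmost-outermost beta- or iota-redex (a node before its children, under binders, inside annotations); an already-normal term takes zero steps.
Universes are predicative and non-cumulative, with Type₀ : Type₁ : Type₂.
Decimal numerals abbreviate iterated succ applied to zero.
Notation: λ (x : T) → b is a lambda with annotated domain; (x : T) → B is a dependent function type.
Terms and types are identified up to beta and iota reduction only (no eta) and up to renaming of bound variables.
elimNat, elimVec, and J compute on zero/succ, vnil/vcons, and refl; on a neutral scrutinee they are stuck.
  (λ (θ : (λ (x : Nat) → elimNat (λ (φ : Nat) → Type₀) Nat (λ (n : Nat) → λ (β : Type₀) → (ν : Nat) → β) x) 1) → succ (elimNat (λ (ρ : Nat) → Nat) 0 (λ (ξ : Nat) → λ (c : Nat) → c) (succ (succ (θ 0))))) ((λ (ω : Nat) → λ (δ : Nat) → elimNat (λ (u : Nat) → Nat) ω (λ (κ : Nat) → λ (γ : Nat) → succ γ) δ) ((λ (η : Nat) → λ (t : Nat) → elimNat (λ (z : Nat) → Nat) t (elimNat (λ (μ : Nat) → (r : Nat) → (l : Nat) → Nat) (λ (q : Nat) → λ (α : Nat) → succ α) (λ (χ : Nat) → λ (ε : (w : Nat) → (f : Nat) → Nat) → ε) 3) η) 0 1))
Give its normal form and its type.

resulting normal form:
  1
the term's type:
  Nat


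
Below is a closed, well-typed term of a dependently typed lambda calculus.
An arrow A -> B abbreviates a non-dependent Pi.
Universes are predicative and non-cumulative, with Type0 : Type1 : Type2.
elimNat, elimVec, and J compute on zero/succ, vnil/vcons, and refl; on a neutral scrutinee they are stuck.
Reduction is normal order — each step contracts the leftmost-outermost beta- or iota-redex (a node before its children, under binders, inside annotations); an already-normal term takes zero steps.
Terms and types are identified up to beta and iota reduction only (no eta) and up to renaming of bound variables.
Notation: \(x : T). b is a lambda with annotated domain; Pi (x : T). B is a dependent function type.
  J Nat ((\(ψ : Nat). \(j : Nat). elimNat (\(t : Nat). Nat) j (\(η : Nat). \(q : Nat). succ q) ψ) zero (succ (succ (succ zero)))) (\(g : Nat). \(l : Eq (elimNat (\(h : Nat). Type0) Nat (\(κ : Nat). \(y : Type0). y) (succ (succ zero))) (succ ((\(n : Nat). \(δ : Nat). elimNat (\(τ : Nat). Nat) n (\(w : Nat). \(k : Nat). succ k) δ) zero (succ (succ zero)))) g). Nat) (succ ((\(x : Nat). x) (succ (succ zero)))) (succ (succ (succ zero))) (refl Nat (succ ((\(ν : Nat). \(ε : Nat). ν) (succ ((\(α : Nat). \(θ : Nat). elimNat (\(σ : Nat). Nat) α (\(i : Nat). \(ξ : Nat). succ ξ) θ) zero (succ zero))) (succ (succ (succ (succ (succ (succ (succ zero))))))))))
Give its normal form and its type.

normal form:
  succ (succ (succ zero))
type:
  Nat


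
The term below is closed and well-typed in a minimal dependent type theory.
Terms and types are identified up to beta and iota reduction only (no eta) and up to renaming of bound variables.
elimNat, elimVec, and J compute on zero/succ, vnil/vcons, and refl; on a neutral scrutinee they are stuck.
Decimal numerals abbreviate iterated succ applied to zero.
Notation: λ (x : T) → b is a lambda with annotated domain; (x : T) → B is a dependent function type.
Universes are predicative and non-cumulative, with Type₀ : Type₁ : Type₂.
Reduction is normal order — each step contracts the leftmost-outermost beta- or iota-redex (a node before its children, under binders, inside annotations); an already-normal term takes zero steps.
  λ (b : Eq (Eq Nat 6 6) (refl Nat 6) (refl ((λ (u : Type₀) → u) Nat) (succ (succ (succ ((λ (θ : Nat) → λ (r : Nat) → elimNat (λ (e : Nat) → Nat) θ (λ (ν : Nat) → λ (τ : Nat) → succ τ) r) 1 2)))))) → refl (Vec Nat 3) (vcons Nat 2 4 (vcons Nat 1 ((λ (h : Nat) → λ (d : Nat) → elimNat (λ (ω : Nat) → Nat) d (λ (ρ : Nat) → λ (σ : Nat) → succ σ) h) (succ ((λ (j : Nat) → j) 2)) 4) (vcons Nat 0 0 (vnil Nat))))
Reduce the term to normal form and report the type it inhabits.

resulting normal form:
  λ (b : Eq (Eq Nat 6 6) (refl Nat 6) (refl Nat 6)) → refl (Vec Nat 3) (vcons Nat 2 4 (vcons Nat 1 7 (vcons Nat 0 0 (vnil Nat))))
inferred type:
  (b : Eq (Eq Nat 6 6) (refl Nat 6) (refl Nat 6)) → Eq (Vec Nat 3) (vcons Nat 2 4 (vcons Nat 1 7 (vcons Nat 0 0 (vnil Nat)))) (vcons Nat 2 4 (vcons Nat 1 7 (vcons Nat 0 0 (vnil Nat))))


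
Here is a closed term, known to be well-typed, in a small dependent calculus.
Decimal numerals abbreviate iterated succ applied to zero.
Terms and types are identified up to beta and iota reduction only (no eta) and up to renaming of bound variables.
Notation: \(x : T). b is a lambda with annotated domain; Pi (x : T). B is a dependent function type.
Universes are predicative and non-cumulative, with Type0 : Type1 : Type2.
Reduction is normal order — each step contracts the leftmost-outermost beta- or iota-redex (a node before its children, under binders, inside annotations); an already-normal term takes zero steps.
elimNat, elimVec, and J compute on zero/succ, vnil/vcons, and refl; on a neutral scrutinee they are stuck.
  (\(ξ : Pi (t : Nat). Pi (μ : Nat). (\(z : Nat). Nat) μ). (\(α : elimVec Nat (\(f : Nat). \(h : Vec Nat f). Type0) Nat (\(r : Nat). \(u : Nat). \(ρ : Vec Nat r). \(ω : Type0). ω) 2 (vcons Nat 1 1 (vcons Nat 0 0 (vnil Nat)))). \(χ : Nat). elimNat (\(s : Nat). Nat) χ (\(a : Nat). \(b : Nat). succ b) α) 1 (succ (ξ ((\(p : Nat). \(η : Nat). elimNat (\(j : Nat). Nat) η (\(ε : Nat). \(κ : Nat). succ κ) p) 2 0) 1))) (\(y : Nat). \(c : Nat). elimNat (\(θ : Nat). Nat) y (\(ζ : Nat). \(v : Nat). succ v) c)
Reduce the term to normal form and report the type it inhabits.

normal form:
  5
type:
  Nat
observation: the term reaches its normal form after 22 normal-order steps.


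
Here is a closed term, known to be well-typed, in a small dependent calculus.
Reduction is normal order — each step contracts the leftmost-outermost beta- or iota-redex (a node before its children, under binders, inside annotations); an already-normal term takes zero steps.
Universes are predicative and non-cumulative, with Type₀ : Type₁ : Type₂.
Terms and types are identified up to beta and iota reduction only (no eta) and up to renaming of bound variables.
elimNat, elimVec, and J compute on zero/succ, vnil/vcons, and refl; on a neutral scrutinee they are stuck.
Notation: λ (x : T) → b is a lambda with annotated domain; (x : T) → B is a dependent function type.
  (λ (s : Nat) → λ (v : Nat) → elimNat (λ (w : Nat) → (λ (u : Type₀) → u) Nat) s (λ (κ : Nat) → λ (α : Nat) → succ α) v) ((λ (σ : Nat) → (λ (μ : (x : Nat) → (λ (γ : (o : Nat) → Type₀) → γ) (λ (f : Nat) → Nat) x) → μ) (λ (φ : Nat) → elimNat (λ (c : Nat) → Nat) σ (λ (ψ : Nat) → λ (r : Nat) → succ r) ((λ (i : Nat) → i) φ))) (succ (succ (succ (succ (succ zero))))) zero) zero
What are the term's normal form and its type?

normal form:
  succ (succ (succ (succ (succ zero))))
the term's type:
  Nat
observation: the leftmost-outermost redex is a beta-redex, and normalization takes 8 steps.


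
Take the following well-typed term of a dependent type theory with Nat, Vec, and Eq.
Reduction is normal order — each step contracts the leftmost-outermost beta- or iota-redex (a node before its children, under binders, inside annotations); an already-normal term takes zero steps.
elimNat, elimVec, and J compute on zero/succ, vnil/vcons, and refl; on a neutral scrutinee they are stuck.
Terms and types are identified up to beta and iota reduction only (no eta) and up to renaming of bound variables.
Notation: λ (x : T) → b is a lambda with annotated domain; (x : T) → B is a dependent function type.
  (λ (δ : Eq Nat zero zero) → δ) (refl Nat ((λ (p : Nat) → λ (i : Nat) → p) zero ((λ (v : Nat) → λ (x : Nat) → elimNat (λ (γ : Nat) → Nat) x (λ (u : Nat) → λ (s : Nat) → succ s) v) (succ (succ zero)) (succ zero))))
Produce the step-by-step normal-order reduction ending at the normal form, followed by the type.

normal-order reduction:
  (λ (δ : Eq Nat zero zero) → δ) (refl Nat ((λ (p : Nat) → λ (i : Nat) → p) zero ((λ (v : Nat) → λ (x : Nat) → elimNat (λ (γ : Nat) → Nat) x (λ (u : Nat) → λ (s : Nat) → succ s) v) (succ (succ zero)) (succ zero))))
  ~> refl Nat ((λ (δ : Nat) → λ (p : Nat) → δ) zero ((λ (i : Nat) → λ (v : Nat) → elimNat (λ (x : Nat) → Nat) v (λ (γ : Nat) → λ (u : Nat) → succ u) i) (succ (succ zero)) (succ zero)))
  ~> refl Nat ((λ (δ : Nat) → zero) ((λ (p : Nat) → λ (i : Nat) → elimNat (λ (v : Nat) → Nat) i (λ (x : Nat) → λ (γ : Nat) → succ γ) p) (succ (succ zero)) (succ zero)))
  ~> refl Nat zero
the term's type:
  Eq Nat zero zero


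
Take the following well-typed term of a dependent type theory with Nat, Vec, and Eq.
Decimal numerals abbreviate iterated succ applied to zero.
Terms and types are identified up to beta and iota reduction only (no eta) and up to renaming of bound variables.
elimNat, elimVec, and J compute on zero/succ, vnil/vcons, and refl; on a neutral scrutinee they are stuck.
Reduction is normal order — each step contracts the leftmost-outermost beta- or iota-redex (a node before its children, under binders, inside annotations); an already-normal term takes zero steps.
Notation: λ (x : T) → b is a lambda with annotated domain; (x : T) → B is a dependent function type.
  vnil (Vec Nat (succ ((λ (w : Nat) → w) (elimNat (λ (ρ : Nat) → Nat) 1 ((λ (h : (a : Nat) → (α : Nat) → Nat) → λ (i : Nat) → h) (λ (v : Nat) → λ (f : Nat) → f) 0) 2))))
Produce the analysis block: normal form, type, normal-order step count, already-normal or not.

resulting normal form:
  vnil (Vec Nat 2)
inferred type:
  Vec (Vec Nat 2) 0
reduction steps (normal order): 12
term was already normal: no
first redex: a beta-redex


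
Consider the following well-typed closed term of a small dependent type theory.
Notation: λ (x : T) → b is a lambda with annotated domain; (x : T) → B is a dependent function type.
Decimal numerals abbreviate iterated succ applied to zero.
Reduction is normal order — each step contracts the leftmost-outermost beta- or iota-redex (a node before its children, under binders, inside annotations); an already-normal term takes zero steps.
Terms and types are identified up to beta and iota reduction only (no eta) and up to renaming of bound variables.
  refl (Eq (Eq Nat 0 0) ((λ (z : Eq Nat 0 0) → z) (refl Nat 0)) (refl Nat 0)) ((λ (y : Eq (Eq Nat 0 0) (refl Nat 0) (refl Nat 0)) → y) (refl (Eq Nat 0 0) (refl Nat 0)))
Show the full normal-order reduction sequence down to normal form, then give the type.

normal-order reduction sequence:
  refl (Eq (Eq Nat 0 0) ((λ (z : Eq Nat 0 0) → z) (refl Nat 0)) (refl Nat 0)) ((λ (y : Eq (Eq Nat 0 0) (refl Nat 0) (refl Nat 0)) → y) (refl (Eq Nat 0 0) (refl Nat 0)))
  ~> refl (Eq (Eq Nat 0 0) (refl Nat 0) (refl Nat 0)) ((λ (z : Eq (Eq Nat 0 0) (refl Nat 0) (refl Nat 0)) → z) (refl (Eq Nat 0 0) (refl Nat 0)))
  ~> refl (Eq (Eq Nat 0 0) (refl Nat 0) (refl Nat 0)) (refl (Eq Nat 0 0) (refl Nat 0))
type:
  Eq (Eq (Eq Nat 0 0) (refl Nat 0) (refl Nat 0)) (refl (Eq Nat 0 0) (refl Nat 0)) (refl (Eq Nat 0 0) (refl Nat 0))


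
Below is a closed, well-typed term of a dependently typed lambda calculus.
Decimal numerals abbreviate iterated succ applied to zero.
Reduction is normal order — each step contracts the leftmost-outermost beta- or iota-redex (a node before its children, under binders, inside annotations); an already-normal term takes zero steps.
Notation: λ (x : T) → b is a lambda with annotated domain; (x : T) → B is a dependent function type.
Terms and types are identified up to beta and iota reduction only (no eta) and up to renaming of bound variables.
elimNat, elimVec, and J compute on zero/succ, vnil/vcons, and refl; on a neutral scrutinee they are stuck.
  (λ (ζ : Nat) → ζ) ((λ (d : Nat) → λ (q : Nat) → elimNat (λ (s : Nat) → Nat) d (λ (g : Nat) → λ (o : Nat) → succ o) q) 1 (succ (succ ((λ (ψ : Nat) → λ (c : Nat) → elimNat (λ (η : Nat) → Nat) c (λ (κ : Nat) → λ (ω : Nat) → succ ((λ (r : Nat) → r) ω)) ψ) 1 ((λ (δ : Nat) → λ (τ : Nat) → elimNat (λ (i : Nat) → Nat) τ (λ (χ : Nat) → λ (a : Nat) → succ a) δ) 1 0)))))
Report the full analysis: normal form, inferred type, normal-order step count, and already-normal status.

normal form:
  5
type:
  Nat
reduction steps (normal order): 29
term was already normal: no
first redex: a beta-redex


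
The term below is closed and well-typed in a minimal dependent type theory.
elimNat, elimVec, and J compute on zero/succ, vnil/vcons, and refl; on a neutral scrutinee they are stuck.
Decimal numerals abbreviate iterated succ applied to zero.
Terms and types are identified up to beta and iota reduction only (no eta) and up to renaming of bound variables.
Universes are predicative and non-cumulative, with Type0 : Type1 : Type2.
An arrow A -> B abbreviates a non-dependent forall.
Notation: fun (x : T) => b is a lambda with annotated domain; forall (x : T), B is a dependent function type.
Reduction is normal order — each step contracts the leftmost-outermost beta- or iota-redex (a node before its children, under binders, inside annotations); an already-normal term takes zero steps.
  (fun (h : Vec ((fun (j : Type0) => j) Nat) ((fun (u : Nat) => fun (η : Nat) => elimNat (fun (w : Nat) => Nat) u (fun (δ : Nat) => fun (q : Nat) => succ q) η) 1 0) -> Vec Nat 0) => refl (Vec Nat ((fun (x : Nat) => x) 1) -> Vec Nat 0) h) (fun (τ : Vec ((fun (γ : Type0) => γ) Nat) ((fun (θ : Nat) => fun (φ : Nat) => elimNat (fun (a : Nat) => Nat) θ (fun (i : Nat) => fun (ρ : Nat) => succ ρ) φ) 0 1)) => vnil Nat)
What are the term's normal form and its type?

normal form:
  refl (Vec Nat 1 -> Vec Nat 0) (fun (h : Vec Nat 1) => vnil Nat)
inferred type:
  Eq (Vec Nat 1 -> Vec Nat 0) (fun (h : Vec Nat 1) => vnil Nat) (fun (j : Vec Nat 1) => vnil Nat)
observation: 9 normal-order steps separate the term from its normal form.


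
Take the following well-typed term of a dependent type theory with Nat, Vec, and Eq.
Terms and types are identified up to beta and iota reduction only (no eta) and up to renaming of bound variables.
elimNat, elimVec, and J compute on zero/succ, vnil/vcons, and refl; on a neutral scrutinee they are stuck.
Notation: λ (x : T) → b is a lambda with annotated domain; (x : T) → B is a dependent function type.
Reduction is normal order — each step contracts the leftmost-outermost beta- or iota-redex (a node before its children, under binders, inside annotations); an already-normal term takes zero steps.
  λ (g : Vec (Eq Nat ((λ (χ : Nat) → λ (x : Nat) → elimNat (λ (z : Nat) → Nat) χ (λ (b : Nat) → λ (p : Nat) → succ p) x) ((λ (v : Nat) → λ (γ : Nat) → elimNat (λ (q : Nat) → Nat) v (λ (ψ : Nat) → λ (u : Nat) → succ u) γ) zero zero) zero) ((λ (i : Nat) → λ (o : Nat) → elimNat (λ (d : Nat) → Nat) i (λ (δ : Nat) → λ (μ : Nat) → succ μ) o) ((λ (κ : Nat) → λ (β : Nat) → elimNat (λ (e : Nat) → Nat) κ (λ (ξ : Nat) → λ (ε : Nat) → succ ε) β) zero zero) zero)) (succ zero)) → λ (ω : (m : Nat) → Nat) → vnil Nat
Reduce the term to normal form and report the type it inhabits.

reduced normal form:
  λ (g : Vec (Eq Nat zero zero) (succ zero)) → λ (χ : (x : Nat) → Nat) → vnil Nat
inferred type:
  (g : Vec (Eq Nat zero zero) (succ zero)) → (χ : (x : Nat) → Nat) → Vec Nat zero
observation: the term reaches its normal form after 12 normal-order steps.


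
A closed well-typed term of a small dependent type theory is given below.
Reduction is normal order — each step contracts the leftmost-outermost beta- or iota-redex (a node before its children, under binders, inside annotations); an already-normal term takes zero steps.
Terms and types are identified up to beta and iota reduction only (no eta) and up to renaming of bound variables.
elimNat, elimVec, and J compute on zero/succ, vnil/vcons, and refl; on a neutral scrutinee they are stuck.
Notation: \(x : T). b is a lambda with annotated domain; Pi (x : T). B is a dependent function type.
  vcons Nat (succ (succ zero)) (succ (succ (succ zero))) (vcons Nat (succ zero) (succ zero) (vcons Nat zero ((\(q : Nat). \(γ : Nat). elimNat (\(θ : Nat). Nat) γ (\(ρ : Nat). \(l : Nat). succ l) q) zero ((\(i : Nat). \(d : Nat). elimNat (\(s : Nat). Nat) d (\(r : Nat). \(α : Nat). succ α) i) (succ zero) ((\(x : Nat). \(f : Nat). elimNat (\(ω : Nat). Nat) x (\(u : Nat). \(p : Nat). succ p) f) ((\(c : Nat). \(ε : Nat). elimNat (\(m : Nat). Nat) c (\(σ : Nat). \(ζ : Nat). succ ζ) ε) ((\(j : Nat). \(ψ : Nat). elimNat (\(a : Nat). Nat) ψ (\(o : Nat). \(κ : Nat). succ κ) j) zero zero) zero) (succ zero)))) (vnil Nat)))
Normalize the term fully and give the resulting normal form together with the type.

reduced normal form:
  vcons Nat (succ (succ zero)) (succ (succ (succ zero))) (vcons Nat (succ zero) (succ zero) (vcons Nat zero (succ (succ zero)) (vnil Nat)))
type:
  Vec Nat (succ (succ (succ zero)))
observation: the leftmost-outermost redex is a beta-redex, and normalization takes 21 steps.


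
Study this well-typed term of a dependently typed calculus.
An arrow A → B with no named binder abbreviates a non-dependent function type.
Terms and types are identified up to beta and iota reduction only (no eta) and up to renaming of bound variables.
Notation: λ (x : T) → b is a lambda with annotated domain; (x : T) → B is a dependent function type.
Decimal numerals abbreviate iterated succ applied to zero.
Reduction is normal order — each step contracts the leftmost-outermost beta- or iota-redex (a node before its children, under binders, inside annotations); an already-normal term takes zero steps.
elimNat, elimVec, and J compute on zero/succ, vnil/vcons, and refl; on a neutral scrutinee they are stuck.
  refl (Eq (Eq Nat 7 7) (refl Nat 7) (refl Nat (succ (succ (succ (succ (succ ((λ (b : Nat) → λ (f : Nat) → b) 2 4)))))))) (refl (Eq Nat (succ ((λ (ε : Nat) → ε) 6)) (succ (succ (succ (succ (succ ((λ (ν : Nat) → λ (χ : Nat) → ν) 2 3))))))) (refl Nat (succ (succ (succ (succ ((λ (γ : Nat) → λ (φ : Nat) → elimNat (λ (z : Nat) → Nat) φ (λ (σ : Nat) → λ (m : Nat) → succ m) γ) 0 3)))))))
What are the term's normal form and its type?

reduced normal form:
  refl (Eq (Eq Nat 7 7) (refl Nat 7) (refl Nat 7)) (refl (Eq Nat 7 7) (refl Nat 7))
the term's type:
  Eq (Eq (Eq Nat 7 7) (refl Nat 7) (refl Nat 7)) (refl (Eq Nat 7 7) (refl Nat 7)) (refl (Eq Nat 7 7) (refl Nat 7))
observation: reduction starts at a beta-redex, and 8 normal-order steps reach the normal form.


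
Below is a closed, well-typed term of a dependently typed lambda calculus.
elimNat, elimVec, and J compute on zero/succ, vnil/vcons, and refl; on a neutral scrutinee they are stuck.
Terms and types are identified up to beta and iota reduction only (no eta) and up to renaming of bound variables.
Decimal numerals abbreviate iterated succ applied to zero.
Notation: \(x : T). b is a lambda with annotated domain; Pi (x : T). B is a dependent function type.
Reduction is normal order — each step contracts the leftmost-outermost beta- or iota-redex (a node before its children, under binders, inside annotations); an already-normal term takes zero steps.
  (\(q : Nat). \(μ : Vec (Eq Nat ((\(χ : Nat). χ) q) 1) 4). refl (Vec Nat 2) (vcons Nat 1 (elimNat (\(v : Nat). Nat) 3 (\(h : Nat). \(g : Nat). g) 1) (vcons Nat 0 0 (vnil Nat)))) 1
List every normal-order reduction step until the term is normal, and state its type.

normal-order reduction:
  (\(q : Nat). \(μ : Vec (Eq Nat ((\(χ : Nat). χ) q) 1) 4). refl (Vec Nat 2) (vcons Nat 1 (elimNat (\(v : Nat). Nat) 3 (\(h : Nat). \(g : Nat). g) 1) (vcons Nat 0 0 (vnil Nat)))) 1
  ~> \(q : Vec (Eq Nat ((\(μ : Nat). μ) 1) 1) 4). refl (Vec Nat 2) (vcons Nat 1 (elimNat (\(χ : Nat). Nat) 3 (\(v : Nat). \(h : Nat). h) 1) (vcons Nat 0 0 (vnil Nat)))
  ~> \(q : Vec (Eq Nat 1 1) 4). refl (Vec Nat 2) (vcons Nat 1 (elimNat (\(μ : Nat). Nat) 3 (\(χ : Nat). \(v : Nat). v) 1) (vcons Nat 0 0 (vnil Nat)))
  ~> \(q : Vec (Eq Nat 1 1) 4). refl (Vec Nat 2) (vcons Nat 1 ((\(μ : Nat). \(χ : Nat). χ) 0 (elimNat (\(v : Nat). Nat) 3 (\(h : Nat). \(g : Nat). g) 0)) (vcons Nat 0 0 (vnil Nat)))
  ~> \(q : Vec (Eq Nat 1 1) 4). refl (Vec Nat 2) (vcons Nat 1 ((\(μ : Nat). μ) (elimNat (\(χ : Nat). Nat) 3 (\(v : Nat). \(h : Nat). h) 0)) (vcons Nat 0 0 (vnil Nat)))
  ~> \(q : Vec (Eq Nat 1 1) 4). refl (Vec Nat 2) (vcons Nat 1 (elimNat (\(μ : Nat). Nat) 3 (\(χ : Nat). \(v : Nat). v) 0) (vcons Nat 0 0 (vnil Nat)))
  ~> \(q : Vec (Eq Nat 1 1) 4). refl (Vec Nat 2) (vcons Nat 1 3 (vcons Nat 0 0 (vnil Nat)))
the term's type:
  Pi (q : Vec (Eq Nat 1 1) 4). Eq (Vec Nat 2) (vcons Nat 1 3 (vcons Nat 0 0 (vnil Nat))) (vcons Nat 1 3 (vcons Nat 0 0 (vnil Nat)))


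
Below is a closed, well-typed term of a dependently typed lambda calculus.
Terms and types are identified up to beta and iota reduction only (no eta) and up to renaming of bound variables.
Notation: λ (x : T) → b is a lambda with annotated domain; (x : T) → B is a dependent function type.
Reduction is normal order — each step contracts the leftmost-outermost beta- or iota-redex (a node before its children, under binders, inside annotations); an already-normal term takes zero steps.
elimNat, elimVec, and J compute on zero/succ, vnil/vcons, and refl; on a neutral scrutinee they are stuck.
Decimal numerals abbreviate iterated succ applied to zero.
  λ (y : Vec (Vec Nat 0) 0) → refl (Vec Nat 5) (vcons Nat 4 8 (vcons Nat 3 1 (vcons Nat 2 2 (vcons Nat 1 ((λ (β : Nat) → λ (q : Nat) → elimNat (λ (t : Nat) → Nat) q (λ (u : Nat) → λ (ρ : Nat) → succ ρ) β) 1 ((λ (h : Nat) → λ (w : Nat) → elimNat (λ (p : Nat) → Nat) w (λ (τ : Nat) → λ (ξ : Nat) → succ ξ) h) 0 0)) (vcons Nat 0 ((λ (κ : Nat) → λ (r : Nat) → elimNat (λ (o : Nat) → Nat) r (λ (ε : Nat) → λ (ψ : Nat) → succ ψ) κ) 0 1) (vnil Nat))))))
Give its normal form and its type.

normal form:
  λ (y : Vec (Vec Nat 0) 0) → refl (Vec Nat 5) (vcons Nat 4 8 (vcons Nat 3 1 (vcons Nat 2 2 (vcons Nat 1 1 (vcons Nat 0 1 (vnil Nat))))))
inferred type:
  (y : Vec (Vec Nat 0) 0) → Eq (Vec Nat 5) (vcons Nat 4 8 (vcons Nat 3 1 (vcons Nat 2 2 (vcons Nat 1 1 (vcons Nat 0 1 (vnil Nat)))))) (vcons Nat 4 8 (vcons Nat 3 1 (vcons Nat 2 2 (vcons Nat 1 1 (vcons Nat 0 1 (vnil Nat))))))
observation: contracting a beta-redex first, the term normalizes in 12 steps.


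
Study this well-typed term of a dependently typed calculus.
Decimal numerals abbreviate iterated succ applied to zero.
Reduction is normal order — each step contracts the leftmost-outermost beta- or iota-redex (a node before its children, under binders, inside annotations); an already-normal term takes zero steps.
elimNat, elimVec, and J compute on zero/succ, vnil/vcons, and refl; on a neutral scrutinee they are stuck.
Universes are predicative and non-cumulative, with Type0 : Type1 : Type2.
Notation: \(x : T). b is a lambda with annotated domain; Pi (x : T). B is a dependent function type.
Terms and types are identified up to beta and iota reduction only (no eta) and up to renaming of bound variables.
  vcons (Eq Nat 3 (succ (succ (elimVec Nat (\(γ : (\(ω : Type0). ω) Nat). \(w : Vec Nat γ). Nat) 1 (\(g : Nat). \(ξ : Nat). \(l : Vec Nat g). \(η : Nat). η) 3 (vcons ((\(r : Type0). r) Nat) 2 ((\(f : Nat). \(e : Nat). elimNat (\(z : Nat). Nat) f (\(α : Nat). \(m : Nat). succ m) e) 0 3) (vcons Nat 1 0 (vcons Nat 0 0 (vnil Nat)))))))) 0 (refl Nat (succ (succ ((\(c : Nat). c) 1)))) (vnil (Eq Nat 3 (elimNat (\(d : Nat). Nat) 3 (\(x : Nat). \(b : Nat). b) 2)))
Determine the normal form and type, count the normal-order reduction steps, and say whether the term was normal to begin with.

normal form:
  vcons (Eq Nat 3 3) 0 (refl Nat 3) (vnil (Eq Nat 3 3))
the term's type:
  Vec (Eq Nat 3 3) 1
steps to reach normal form (normal order): 24
term was already normal: no
first contracted redex: an elimVec iota-redex


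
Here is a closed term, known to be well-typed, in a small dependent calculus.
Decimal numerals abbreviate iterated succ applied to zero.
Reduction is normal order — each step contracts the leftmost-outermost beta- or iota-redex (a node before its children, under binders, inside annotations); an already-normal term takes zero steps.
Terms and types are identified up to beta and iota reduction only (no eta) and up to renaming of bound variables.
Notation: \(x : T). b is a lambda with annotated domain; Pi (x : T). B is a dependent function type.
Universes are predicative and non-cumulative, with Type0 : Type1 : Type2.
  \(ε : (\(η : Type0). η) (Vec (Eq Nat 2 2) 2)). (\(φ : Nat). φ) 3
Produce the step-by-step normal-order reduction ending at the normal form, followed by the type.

normal-order reduction sequence:
  \(ε : (\(η : Type0). η) (Vec (Eq Nat 2 2) 2)). (\(φ : Nat). φ) 3
  ~> \(ε : Vec (Eq Nat 2 2) 2). (\(η : Nat). η) 3
  ~> \(ε : Vec (Eq Nat 2 2) 2). 3
inferred type:
  Pi (ε : Vec (Eq Nat 2 2) 2). Nat


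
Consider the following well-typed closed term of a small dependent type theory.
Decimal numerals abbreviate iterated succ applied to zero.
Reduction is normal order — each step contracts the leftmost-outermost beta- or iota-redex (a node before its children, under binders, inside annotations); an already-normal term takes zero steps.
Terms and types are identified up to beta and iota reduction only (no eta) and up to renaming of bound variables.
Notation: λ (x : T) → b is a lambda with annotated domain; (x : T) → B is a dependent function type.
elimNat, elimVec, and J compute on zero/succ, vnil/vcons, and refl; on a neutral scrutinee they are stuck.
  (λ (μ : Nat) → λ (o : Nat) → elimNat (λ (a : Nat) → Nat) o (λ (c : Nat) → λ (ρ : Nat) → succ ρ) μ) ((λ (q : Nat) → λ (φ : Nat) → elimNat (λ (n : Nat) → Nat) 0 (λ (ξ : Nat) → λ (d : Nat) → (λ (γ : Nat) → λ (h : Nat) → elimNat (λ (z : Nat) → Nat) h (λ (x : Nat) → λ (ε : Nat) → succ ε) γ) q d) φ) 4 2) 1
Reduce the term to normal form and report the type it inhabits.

resulting normal form:
  9
type:
  Nat


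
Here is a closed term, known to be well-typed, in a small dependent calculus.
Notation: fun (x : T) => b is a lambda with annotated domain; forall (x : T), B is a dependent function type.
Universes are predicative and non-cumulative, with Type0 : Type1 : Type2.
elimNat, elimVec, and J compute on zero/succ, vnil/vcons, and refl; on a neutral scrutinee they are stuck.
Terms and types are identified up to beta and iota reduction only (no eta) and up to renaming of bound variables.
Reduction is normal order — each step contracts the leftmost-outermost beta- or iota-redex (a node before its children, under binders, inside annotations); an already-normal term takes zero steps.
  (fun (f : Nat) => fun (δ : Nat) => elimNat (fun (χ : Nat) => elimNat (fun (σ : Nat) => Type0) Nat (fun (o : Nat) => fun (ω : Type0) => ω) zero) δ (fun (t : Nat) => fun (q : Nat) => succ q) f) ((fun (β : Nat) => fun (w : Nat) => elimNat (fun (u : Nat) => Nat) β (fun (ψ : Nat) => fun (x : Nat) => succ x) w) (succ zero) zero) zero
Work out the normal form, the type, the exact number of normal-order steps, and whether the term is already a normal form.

reduced normal form:
  succ zero
inferred type:
  Nat
normal-order step count: 10
term was already normal: no
first contracted redex: a beta-redex


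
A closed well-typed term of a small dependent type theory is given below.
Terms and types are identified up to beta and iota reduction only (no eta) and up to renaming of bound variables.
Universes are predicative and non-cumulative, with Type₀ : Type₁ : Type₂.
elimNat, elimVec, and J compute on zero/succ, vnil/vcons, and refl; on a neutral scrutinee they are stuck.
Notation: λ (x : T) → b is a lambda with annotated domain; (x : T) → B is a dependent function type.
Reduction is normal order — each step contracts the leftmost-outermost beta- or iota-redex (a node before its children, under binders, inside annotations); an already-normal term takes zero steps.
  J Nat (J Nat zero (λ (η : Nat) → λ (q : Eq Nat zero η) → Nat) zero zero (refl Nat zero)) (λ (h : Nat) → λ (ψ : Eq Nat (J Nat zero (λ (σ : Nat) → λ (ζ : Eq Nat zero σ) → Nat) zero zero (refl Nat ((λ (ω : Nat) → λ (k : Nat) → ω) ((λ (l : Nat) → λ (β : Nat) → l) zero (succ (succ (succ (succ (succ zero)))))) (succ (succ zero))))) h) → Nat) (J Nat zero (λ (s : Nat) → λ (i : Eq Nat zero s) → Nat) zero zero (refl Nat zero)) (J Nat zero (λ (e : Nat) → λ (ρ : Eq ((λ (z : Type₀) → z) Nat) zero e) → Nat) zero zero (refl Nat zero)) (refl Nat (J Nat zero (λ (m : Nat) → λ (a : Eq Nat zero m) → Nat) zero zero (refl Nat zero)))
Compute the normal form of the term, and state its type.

resulting normal form:
  zero
the term's type:
  Nat


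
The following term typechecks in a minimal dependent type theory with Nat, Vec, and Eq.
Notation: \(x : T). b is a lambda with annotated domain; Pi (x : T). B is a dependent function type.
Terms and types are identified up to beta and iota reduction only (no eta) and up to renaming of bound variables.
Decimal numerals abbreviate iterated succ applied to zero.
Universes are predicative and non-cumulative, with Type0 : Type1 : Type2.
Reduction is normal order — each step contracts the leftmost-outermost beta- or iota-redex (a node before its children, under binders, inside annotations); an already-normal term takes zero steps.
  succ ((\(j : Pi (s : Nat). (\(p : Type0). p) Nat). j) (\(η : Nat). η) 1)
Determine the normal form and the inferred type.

resulting normal form:
  2
the term's type:
  Nat
observation: 2 normal-order steps normalize the term, beginning with a beta-redex.


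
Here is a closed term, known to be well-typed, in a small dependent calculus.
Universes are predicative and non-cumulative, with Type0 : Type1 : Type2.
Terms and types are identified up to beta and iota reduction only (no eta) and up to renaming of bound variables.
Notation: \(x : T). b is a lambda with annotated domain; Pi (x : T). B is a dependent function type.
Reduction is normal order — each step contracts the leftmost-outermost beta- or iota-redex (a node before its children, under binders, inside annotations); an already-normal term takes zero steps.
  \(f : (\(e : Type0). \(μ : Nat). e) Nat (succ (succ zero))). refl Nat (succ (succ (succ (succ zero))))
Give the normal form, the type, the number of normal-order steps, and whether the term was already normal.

normal form:
  \(f : Nat). refl Nat (succ (succ (succ (succ zero))))
type:
  Pi (f : Nat). Eq Nat (succ (succ (succ (succ zero)))) (succ (succ (succ (succ zero))))
steps to reach normal form (normal order): 2
started in normal form: no
first redex: a beta-redex


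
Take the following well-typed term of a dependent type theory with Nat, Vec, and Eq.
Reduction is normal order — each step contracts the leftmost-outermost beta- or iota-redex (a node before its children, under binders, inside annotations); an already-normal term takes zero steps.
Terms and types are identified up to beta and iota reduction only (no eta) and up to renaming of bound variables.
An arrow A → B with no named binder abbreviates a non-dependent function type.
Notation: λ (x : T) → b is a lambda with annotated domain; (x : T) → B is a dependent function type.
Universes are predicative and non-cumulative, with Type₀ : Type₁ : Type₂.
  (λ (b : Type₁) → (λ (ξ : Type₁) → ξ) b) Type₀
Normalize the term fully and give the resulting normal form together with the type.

reduced normal form:
  Type₀
type:
  Type₁


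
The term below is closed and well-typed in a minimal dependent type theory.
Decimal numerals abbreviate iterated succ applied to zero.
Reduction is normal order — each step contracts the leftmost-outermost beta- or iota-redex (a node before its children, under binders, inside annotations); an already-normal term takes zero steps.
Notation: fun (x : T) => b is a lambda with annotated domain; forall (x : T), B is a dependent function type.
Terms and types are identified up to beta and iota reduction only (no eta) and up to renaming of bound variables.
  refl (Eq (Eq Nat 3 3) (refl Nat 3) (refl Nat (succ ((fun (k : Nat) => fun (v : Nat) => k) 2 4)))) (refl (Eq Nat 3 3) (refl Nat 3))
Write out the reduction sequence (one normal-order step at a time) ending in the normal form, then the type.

normal-order reduction:
  refl (Eq (Eq Nat 3 3) (refl Nat 3) (refl Nat (succ ((fun (k : Nat) => fun (v : Nat) => k) 2 4)))) (refl (Eq Nat 3 3) (refl Nat 3))
  ~> refl (Eq (Eq Nat 3 3) (refl Nat 3) (refl Nat (succ ((fun (k : Nat) => 2) 4)))) (refl (Eq Nat 3 3) (refl Nat 3))
  ~> refl (Eq (Eq Nat 3 3) (refl Nat 3) (refl Nat 3)) (refl (Eq Nat 3 3) (refl Nat 3))
inferred type:
  Eq (Eq (Eq Nat 3 3) (refl Nat 3) (refl Nat 3)) (refl (Eq Nat 3 3) (refl Nat 3)) (refl (Eq Nat 3 3) (refl Nat 3))
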